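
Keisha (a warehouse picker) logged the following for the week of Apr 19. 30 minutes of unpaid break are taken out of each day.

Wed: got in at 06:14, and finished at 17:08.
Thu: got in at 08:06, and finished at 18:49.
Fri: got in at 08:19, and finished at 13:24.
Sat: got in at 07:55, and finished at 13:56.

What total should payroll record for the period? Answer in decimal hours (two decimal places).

30.72 hours

Wed: 06:14–17:08 = 10 h 54 min; less 30 min break → 10 h 24 min
Thu: 08:06–18:49 = 10 h 43 min; less 30 min break → 10 h 13 min
Fri: 08:19–13:24 = 5 h 5 min; less 30 min break → 4 h 35 min
Sat: 07:55–13:56 = 6 h 1 min; less 30 min break → 5 h 31 min
Total: 10 h 24 min + 10 h 13 min + 4 h 35 min + 5 h 31 min = 30 h 43 min.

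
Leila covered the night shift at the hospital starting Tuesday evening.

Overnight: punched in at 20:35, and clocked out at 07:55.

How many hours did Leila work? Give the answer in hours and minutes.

11 h 20 min

Overnight: 20:35 → midnight = 3 h 25 min; midnight → 07:55 = 7 h 55 min; span 11 h 20 min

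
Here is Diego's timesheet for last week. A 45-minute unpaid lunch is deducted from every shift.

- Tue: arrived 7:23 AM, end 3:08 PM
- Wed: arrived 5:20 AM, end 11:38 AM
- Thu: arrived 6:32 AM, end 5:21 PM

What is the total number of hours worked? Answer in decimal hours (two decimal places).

22.62 hours

Tue: 7:23 AM–3:08 PM = 7 h 45 min; less 45 min break → 7 h 0 min
Wed: 5:20 AM–11:38 AM = 6 h 18 min; less 45 min break → 5 h 33 min
Thu: 6:32 AM–5:21 PM = 10 h 49 min; less 45 min break → 10 h 4 min
Total: 7 h 0 min + 5 h 33 min + 10 h 4 min = 22 h 37 min.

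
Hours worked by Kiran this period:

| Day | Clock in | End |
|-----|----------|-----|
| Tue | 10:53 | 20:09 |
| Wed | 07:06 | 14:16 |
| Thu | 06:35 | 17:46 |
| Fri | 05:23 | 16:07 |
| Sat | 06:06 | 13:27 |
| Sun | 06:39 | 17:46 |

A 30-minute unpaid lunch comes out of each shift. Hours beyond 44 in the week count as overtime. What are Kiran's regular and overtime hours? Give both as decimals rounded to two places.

Regular 44.00 hours, overtime 9.82 hours

Tue: 10:53–20:09 = 9 h 16 min; less 30 min break → 8 h 46 min
Wed: 07:06–14:16 = 7 h 10 min; less 30 min break → 6 h 40 min
Thu: 06:35–17:46 = 11 h 11 min; less 30 min break → 10 h 41 min
Fri: 05:23–16:07 = 10 h 44 min; less 30 min break → 10 h 14 min
Sat: 06:06–13:27 = 7 h 21 min; less 30 min break → 6 h 51 min
Sun: 06:39–17:46 = 11 h 7 min; less 30 min break → 10 h 37 min
Total worked: 53 h 49 min = 53.82 h.
Threshold 44 h → overtime 9 h 49 min, regular 44 h 0 min.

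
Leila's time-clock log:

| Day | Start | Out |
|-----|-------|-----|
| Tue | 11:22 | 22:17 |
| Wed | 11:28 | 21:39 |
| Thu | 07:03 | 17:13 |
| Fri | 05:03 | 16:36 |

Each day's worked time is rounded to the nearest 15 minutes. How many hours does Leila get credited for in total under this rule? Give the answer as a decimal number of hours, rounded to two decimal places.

43.00 hours

Tue: 11:22–22:17 = 10 h 55 min → rounds to 11 h 0 min
Wed: 11:28–21:39 = 10 h 11 min → rounds to 10 h 15 min
Thu: 07:03–17:13 = 10 h 10 min → rounds to 10 h 15 min
Fri: 05:03–16:36 = 11 h 33 min → rounds to 11 h 30 min
Total credited: 43 h 0 min.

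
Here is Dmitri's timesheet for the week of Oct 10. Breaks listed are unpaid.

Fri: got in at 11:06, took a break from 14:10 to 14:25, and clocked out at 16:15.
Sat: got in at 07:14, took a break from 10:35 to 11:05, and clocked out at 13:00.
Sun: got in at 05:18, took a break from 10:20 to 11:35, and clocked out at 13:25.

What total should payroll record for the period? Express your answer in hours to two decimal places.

Fri: 11:06–16:15 = 5 h 9 min; less 15 min break → 4 h 54 min
Sat: 07:14–13:00 = 5 h 46 min; less 30 min break → 5 h 16 min
Sun: 05:18–13:25 = 8 h 7 min; less 75 min break → 6 h 52 min
Total: 4 h 54 min + 5 h 16 min + 6 h 52 min = 17 h 2 min.

17.03 hours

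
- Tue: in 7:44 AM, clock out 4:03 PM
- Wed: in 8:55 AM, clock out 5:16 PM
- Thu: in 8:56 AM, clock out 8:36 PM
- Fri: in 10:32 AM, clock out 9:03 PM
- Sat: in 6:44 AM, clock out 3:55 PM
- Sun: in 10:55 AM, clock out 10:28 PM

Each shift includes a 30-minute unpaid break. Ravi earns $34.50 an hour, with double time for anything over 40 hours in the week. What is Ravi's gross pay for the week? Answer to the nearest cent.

$2524.25

Tue: 7:44 AM–4:03 PM = 8 h 19 min; less 30 min break → 7 h 49 min
Wed: 8:55 AM–5:16 PM = 8 h 21 min; less 30 min break → 7 h 51 min
Thu: 8:56 AM–8:36 PM = 11 h 40 min; less 30 min break → 11 h 10 min
Fri: 10:32 AM–9:03 PM = 10 h 31 min; less 30 min break → 10 h 1 min
Sat: 6:44 AM–3:55 PM = 9 h 11 min; less 30 min break → 8 h 41 min
Sun: 10:55 AM–10:28 PM = 11 h 33 min; less 30 min break → 11 h 3 min
Total worked: 56 h 35 min = 3395 min.
Regular 40 h 0 min = 2400 min at $34.50/h; overtime 16 h 35 min = 995 min at $69.00/h.
Pay = (2400 × $34.50 + 995 × $69.00) ÷ 60 = $2524.25.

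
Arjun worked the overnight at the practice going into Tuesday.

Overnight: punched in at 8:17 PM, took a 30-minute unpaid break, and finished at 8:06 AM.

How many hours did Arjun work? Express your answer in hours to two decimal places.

11.32 hours

Overnight: 8:17 PM → midnight = 3 h 43 min; midnight → 8:06 AM = 8 h 6 min; span 11 h 49 min; less 30 min break → 11 h 19 min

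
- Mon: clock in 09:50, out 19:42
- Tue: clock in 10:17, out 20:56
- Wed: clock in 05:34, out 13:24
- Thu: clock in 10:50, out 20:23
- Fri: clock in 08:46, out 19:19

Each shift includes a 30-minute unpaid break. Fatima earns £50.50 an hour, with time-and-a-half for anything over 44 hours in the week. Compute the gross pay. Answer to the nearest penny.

Mon: 09:50–19:42 = 9 h 52 min; less 30 min break → 9 h 22 min
Tue: 10:17–20:56 = 10 h 39 min; less 30 min break → 10 h 9 min
Wed: 05:34–13:24 = 7 h 50 min; less 30 min break → 7 h 20 min
Thu: 10:50–20:23 = 9 h 33 min; less 30 min break → 9 h 3 min
Fri: 08:46–19:19 = 10 h 33 min; less 30 min break → 10 h 3 min
Total worked: 45 h 57 min = 2757 min.
Regular 44 h 0 min = 2640 min at £50.50/h; overtime 1 h 57 min = 117 min at £75.75/h.
Pay = (2640 × £50.50 + 117 × £75.75) ÷ 60 = £2369.71.

£2369.71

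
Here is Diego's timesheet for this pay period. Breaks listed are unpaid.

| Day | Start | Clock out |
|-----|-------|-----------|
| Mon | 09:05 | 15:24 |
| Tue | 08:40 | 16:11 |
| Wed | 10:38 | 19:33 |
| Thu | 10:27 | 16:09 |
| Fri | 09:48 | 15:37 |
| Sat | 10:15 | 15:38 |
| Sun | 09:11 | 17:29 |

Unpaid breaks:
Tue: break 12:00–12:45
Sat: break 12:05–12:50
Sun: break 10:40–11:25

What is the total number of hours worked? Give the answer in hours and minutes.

45 h 42 min

Mon: 09:05–15:24 = 6 h 19 min
Tue: 08:40–16:11 = 7 h 31 min; less 45 min break → 6 h 46 min
Wed: 10:38–19:33 = 8 h 55 min
Thu: 10:27–16:09 = 5 h 42 min
Fri: 09:48–15:37 = 5 h 49 min
Sat: 10:15–15:38 = 5 h 23 min; less 45 min break → 4 h 38 min
Sun: 09:11–17:29 = 8 h 18 min; less 45 min break → 7 h 33 min
Total: 6 h 19 min + 6 h 46 min + 8 h 55 min + 5 h 42 min + 5 h 49 min + 4 h 38 min + 7 h 33 min = 45 h 42 min.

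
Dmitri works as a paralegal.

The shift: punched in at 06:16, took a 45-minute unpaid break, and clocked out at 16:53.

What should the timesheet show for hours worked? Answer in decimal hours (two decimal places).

9.87 hours

The shift: 06:16–16:53 = 10 h 37 min; less 45 min break → 9 h 52 min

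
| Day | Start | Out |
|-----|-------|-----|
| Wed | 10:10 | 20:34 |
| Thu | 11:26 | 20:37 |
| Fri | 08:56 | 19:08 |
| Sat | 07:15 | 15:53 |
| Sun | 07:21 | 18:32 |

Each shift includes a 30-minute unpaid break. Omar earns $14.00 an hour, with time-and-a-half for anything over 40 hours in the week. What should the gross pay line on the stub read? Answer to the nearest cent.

Wed: 10:10–20:34 = 10 h 24 min; less 30 min break → 9 h 54 min
Thu: 11:26–20:37 = 9 h 11 min; less 30 min break → 8 h 41 min
Fri: 08:56–19:08 = 10 h 12 min; less 30 min break → 9 h 42 min
Sat: 07:15–15:53 = 8 h 38 min; less 30 min break → 8 h 8 min
Sun: 07:21–18:32 = 11 h 11 min; less 30 min break → 10 h 41 min
Total worked: 47 h 6 min = 2826 min.
Regular 40 h 0 min = 2400 min at $14.00/h; overtime 7 h 6 min = 426 min at $21.00/h.
Pay = (2400 × $14.00 + 426 × $21.00) ÷ 60 = $709.10.

$709.10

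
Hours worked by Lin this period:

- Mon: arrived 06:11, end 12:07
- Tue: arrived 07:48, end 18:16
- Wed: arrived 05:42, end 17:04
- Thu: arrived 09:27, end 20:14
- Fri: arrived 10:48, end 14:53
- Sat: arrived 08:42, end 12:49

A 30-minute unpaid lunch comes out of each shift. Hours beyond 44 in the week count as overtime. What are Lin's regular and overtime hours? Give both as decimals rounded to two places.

Regular 43.75 hours, overtime 0.00 hours

Mon: 06:11–12:07 = 5 h 56 min; less 30 min break → 5 h 26 min
Tue: 07:48–18:16 = 10 h 28 min; less 30 min break → 9 h 58 min
Wed: 05:42–17:04 = 11 h 22 min; less 30 min break → 10 h 52 min
Thu: 09:27–20:14 = 10 h 47 min; less 30 min break → 10 h 17 min
Fri: 10:48–14:53 = 4 h 5 min; less 30 min break → 3 h 35 min
Sat: 08:42–12:49 = 4 h 7 min; less 30 min break → 3 h 37 min
Total worked: 43 h 45 min = 43.75 h.
Threshold 44 h → overtime 0 h 0 min, regular 43 h 45 min.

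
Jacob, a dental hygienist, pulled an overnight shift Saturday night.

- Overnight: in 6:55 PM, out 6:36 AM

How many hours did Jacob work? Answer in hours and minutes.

11 h 41 min

Overnight: 6:55 PM → midnight = 5 h 5 min; midnight → 6:36 AM = 6 h 36 min; span 11 h 41 min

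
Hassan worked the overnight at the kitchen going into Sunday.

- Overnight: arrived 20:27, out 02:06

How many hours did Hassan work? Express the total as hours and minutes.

Overnight: 20:27 → midnight = 3 h 33 min; midnight → 02:06 = 2 h 6 min; span 5 h 39 min

5 h 39 min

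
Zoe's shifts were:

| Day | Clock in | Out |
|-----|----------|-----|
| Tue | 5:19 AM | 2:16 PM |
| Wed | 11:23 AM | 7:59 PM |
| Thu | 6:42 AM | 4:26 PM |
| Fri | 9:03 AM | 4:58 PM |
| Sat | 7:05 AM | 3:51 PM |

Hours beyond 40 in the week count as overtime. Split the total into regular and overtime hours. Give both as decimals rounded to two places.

Tue: 5:19 AM–2:16 PM = 8 h 57 min
Wed: 11:23 AM–7:59 PM = 8 h 36 min
Thu: 6:42 AM–4:26 PM = 9 h 44 min
Fri: 9:03 AM–4:58 PM = 7 h 55 min
Sat: 7:05 AM–3:51 PM = 8 h 46 min
Total worked: 43 h 58 min = 43.97 h.
Threshold 40 h → overtime 3 h 58 min, regular 40 h 0 min.

Regular 40.00 hours, overtime 3.97 hours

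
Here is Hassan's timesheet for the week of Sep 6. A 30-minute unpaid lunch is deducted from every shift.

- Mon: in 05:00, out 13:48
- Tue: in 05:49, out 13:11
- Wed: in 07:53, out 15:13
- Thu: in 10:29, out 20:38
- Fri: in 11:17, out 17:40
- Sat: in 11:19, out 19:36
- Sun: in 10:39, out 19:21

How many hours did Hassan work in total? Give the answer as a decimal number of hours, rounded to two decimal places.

Mon: 05:00–13:48 = 8 h 48 min; less 30 min break → 8 h 18 min
Tue: 05:49–13:11 = 7 h 22 min; less 30 min break → 6 h 52 min
Wed: 07:53–15:13 = 7 h 20 min; less 30 min break → 6 h 50 min
Thu: 10:29–20:38 = 10 h 9 min; less 30 min break → 9 h 39 min
Fri: 11:17–17:40 = 6 h 23 min; less 30 min break → 5 h 53 min
Sat: 11:19–19:36 = 8 h 17 min; less 30 min break → 7 h 47 min
Sun: 10:39–19:21 = 8 h 42 min; less 30 min break → 8 h 12 min
Total: 8 h 18 min + 6 h 52 min + 6 h 50 min + 9 h 39 min + 5 h 53 min + 7 h 47 min + 8 h 12 min = 53 h 31 min.

53.52 hours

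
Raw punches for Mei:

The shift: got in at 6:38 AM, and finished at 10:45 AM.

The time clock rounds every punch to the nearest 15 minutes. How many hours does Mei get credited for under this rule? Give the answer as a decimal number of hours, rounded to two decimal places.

The shift: in 6:38 AM→6:45 AM, out 10:45 AM→10:45 AM; 4 h 0 min

4.00 hours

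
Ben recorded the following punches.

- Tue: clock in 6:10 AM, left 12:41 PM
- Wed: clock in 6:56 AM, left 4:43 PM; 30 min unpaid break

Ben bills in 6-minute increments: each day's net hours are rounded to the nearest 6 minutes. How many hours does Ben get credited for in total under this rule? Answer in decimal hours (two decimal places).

15.80 hours

Tue: 6:10 AM–12:41 PM = 6 h 31 min → rounds to 6 h 30 min
Wed: 6:56 AM–4:43 PM = 9 h 47 min − 30 min = 9 h 17 min → rounds to 9 h 18 min
Total credited: 15 h 48 min.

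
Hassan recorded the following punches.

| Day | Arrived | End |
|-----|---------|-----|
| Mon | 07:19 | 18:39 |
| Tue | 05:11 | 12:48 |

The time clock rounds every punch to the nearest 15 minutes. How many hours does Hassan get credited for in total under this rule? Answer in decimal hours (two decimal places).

19.00 hours

Mon: in 07:19→07:15, out 18:39→18:45; 11 h 30 min
Tue: in 05:11→05:15, out 12:48→12:45; 7 h 30 min
Total credited: 19 h 0 min.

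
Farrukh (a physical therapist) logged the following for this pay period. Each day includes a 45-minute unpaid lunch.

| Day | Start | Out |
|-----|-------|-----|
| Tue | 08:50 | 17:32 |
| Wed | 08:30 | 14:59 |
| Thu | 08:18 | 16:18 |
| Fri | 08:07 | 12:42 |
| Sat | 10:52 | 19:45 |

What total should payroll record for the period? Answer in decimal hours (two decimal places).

Tue: 08:50–17:32 = 8 h 42 min; less 45 min break → 7 h 57 min
Wed: 08:30–14:59 = 6 h 29 min; less 45 min break → 5 h 44 min
Thu: 08:18–16:18 = 8 h 0 min; less 45 min break → 7 h 15 min
Fri: 08:07–12:42 = 4 h 35 min; less 45 min break → 3 h 50 min
Sat: 10:52–19:45 = 8 h 53 min; less 45 min break → 8 h 8 min
Total: 7 h 57 min + 5 h 44 min + 7 h 15 min + 3 h 50 min + 8 h 8 min = 32 h 54 min.

32.90 hours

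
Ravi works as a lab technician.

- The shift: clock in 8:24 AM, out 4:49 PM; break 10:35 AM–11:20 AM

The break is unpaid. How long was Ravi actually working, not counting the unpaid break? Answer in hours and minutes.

7 h 40 min

The shift: 8:24 AM–4:49 PM = 8 h 25 min; less 45 min break → 7 h 40 min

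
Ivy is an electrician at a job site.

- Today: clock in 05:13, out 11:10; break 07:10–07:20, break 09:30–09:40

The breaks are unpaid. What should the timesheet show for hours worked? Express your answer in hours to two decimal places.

Today: 05:13–11:10 = 5 h 57 min; less 20 min break → 5 h 37 min

5.62 hours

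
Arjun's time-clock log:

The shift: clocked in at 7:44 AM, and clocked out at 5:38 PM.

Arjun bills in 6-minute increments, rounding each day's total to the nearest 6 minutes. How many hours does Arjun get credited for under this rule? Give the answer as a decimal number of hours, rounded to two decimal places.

The shift: 7:44 AM–5:38 PM = 9 h 54 min → rounds to 9 h 54 min

9.90 hours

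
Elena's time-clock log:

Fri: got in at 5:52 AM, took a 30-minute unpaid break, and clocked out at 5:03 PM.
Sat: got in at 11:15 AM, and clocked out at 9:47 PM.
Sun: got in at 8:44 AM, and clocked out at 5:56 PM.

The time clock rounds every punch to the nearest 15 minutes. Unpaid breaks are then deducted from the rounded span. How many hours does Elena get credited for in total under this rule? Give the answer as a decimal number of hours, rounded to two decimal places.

Fri: in 5:52 AM→5:45 AM, out 5:03 PM→5:00 PM; 11 h 15 min − 30 min = 10 h 45 min
Sat: in 11:15 AM→11:15 AM, out 9:47 PM→9:45 PM; 10 h 30 min
Sun: in 8:44 AM→8:45 AM, out 5:56 PM→6:00 PM; 9 h 15 min
Total credited: 30 h 30 min.

30.50 hours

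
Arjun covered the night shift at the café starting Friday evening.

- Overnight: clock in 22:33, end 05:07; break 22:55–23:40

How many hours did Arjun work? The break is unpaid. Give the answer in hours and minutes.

Overnight: 22:33 → midnight = 1 h 27 min; midnight → 05:07 = 5 h 7 min; span 6 h 34 min; less 45 min break → 5 h 49 min

5 h 49 min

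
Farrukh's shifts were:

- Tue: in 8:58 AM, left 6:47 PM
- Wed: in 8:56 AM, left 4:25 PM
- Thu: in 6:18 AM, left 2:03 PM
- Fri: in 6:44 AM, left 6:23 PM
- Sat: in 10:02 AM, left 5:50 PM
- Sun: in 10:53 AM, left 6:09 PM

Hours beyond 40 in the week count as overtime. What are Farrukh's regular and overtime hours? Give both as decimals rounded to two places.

Regular 40.00 hours, overtime 11.77 hours

Tue: 8:58 AM–6:47 PM = 9 h 49 min
Wed: 8:56 AM–4:25 PM = 7 h 29 min
Thu: 6:18 AM–2:03 PM = 7 h 45 min
Fri: 6:44 AM–6:23 PM = 11 h 39 min
Sat: 10:02 AM–5:50 PM = 7 h 48 min
Sun: 10:53 AM–6:09 PM = 7 h 16 min
Total worked: 51 h 46 min = 51.77 h.
Threshold 40 h → overtime 11 h 46 min, regular 40 h 0 min.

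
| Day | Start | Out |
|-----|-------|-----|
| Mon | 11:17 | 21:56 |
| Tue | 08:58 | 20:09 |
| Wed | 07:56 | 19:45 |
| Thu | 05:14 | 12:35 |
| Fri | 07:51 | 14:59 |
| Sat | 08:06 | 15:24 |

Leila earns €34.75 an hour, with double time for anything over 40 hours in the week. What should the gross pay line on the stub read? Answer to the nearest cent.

€2462.62

Mon: 11:17–21:56 = 10 h 39 min
Tue: 08:58–20:09 = 11 h 11 min
Wed: 07:56–19:45 = 11 h 49 min
Thu: 05:14–12:35 = 7 h 21 min
Fri: 07:51–14:59 = 7 h 8 min
Sat: 08:06–15:24 = 7 h 18 min
Total worked: 55 h 26 min = 3326 min.
Regular 40 h 0 min = 2400 min at €34.75/h; overtime 15 h 26 min = 926 min at €69.50/h.
Pay = (2400 × €34.75 + 926 × €69.50) ÷ 60 = €2462.62.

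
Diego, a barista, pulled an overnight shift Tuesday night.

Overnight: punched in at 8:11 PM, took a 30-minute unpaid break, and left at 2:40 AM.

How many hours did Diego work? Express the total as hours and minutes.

Overnight: 8:11 PM → midnight = 3 h 49 min; midnight → 2:40 AM = 2 h 40 min; span 6 h 29 min; less 30 min break → 5 h 59 min

5 h 59 min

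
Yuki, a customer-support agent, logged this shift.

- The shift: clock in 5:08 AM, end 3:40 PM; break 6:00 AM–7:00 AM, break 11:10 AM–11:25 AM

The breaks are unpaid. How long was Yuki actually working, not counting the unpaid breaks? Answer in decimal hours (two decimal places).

The shift: 5:08 AM–3:40 PM = 10 h 32 min; less 75 min break → 9 h 17 min

9.28 hours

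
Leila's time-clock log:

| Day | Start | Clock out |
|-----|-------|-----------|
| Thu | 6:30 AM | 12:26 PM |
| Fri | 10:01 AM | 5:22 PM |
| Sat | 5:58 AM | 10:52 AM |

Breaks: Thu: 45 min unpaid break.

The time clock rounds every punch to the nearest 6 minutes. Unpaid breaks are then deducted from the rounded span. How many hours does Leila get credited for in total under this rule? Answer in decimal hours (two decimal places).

17.45 hours

Thu: in 6:30 AM→6:30 AM, out 12:26 PM→12:24 PM; 5 h 54 min − 45 min = 5 h 9 min
Fri: in 10:01 AM→10:00 AM, out 5:22 PM→5:24 PM; 7 h 24 min
Sat: in 5:58 AM→6:00 AM, out 10:52 AM→10:54 AM; 4 h 54 min
Total credited: 17 h 27 min.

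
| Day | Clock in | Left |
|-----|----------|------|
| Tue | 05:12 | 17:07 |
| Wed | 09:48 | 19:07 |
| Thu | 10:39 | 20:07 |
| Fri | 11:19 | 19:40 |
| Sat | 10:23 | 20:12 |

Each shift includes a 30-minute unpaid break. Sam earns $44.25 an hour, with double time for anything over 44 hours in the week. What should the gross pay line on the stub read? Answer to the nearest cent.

Tue: 05:12–17:07 = 11 h 55 min; less 30 min break → 11 h 25 min
Wed: 09:48–19:07 = 9 h 19 min; less 30 min break → 8 h 49 min
Thu: 10:39–20:07 = 9 h 28 min; less 30 min break → 8 h 58 min
Fri: 11:19–19:40 = 8 h 21 min; less 30 min break → 7 h 51 min
Sat: 10:23–20:12 = 9 h 49 min; less 30 min break → 9 h 19 min
Total worked: 46 h 22 min = 2782 min.
Regular 44 h 0 min = 2640 min at $44.25/h; overtime 2 h 22 min = 142 min at $88.50/h.
Pay = (2640 × $44.25 + 142 × $88.50) ÷ 60 = $2156.45.

$2156.45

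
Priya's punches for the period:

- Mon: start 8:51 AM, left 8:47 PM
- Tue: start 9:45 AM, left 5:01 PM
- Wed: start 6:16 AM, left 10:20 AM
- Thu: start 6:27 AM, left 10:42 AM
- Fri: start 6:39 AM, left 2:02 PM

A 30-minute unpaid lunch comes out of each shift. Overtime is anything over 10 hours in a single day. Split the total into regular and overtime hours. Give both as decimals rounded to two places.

Mon: 8:51 AM–8:47 PM = 11 h 56 min; less 30 min break → 11 h 26 min
Tue: 9:45 AM–5:01 PM = 7 h 16 min; less 30 min break → 6 h 46 min
Wed: 6:16 AM–10:20 AM = 4 h 4 min; less 30 min break → 3 h 34 min
Thu: 6:27 AM–10:42 AM = 4 h 15 min; less 30 min break → 3 h 45 min
Fri: 6:39 AM–2:02 PM = 7 h 23 min; less 30 min break → 6 h 53 min
Mon reg 10 h 0 min / OT 1 h 26 min; Tue reg 6 h 46 min / OT 0 h 0 min; Wed reg 3 h 34 min / OT 0 h 0 min; Thu reg 3 h 45 min / OT 0 h 0 min; Fri reg 6 h 53 min / OT 0 h 0 min.
Totals: regular 30 h 58 min, overtime 1 h 26 min.

Regular 30.97 hours, overtime 1.43 hours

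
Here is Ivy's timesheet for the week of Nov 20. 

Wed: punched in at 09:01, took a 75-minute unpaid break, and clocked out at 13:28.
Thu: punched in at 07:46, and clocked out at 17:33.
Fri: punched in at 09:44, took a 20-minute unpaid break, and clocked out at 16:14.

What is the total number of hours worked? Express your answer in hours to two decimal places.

Wed: 09:01–13:28 = 4 h 27 min; less 75 min break → 3 h 12 min
Thu: 07:46–17:33 = 9 h 47 min
Fri: 09:44–16:14 = 6 h 30 min; less 20 min break → 6 h 10 min
Total: 3 h 12 min + 9 h 47 min + 6 h 10 min = 19 h 9 min.

19.15 hours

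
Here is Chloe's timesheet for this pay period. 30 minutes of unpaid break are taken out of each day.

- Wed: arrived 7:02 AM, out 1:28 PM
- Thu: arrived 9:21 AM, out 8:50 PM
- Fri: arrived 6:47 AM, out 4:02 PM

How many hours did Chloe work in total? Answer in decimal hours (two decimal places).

25.67 hours

Wed: 7:02 AM–1:28 PM = 6 h 26 min; less 30 min break → 5 h 56 min
Thu: 9:21 AM–8:50 PM = 11 h 29 min; less 30 min break → 10 h 59 min
Fri: 6:47 AM–4:02 PM = 9 h 15 min; less 30 min break → 8 h 45 min
Total: 5 h 56 min + 10 h 59 min + 8 h 45 min = 25 h 40 min.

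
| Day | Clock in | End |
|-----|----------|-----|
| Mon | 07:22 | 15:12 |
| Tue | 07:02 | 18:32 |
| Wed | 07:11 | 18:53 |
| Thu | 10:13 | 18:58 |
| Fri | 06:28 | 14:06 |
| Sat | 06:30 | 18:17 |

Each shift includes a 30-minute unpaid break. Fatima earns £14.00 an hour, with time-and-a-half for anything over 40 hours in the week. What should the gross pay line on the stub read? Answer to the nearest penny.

£900.20

Mon: 07:22–15:12 = 7 h 50 min; less 30 min break → 7 h 20 min
Tue: 07:02–18:32 = 11 h 30 min; less 30 min break → 11 h 0 min
Wed: 07:11–18:53 = 11 h 42 min; less 30 min break → 11 h 12 min
Thu: 10:13–18:58 = 8 h 45 min; less 30 min break → 8 h 15 min
Fri: 06:28–14:06 = 7 h 38 min; less 30 min break → 7 h 8 min
Sat: 06:30–18:17 = 11 h 47 min; less 30 min break → 11 h 17 min
Total worked: 56 h 12 min = 3372 min.
Regular 40 h 0 min = 2400 min at £14.00/h; overtime 16 h 12 min = 972 min at £21.00/h.
Pay = (2400 × £14.00 + 972 × £21.00) ÷ 60 = £900.20.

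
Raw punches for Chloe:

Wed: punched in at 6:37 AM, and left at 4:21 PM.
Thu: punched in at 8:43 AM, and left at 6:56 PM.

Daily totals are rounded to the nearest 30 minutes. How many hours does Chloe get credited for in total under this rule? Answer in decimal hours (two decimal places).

Wed: 6:37 AM–4:21 PM = 9 h 44 min → rounds to 9 h 30 min
Thu: 8:43 AM–6:56 PM = 10 h 13 min → rounds to 10 h 0 min
Total credited: 19 h 30 min.

19.50 hours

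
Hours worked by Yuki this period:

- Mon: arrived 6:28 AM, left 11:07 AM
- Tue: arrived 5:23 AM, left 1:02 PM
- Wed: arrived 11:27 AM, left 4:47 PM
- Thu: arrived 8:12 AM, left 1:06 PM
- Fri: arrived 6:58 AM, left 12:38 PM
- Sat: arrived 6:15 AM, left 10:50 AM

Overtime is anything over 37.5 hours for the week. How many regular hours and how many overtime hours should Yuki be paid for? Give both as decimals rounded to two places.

Mon: 6:28 AM–11:07 AM = 4 h 39 min
Tue: 5:23 AM–1:02 PM = 7 h 39 min
Wed: 11:27 AM–4:47 PM = 5 h 20 min
Thu: 8:12 AM–1:06 PM = 4 h 54 min
Fri: 6:58 AM–12:38 PM = 5 h 40 min
Sat: 6:15 AM–10:50 AM = 4 h 35 min
Total worked: 32 h 47 min = 32.78 h.
Threshold 37.5 h → overtime 0 h 0 min, regular 32 h 47 min.

Regular 32.78 hours, overtime 0.00 hours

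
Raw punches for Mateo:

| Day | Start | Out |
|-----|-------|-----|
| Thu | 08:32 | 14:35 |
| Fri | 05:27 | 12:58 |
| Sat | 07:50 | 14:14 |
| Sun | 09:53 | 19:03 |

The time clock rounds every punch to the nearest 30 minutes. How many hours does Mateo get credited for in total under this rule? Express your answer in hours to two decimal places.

Thu: in 08:32→08:30, out 14:35→14:30; 6 h 0 min
Fri: in 05:27→05:30, out 12:58→13:00; 7 h 30 min
Sat: in 07:50→08:00, out 14:14→14:00; 6 h 0 min
Sun: in 09:53→10:00, out 19:03→19:00; 9 h 0 min
Total credited: 28 h 30 min.

28.50 hours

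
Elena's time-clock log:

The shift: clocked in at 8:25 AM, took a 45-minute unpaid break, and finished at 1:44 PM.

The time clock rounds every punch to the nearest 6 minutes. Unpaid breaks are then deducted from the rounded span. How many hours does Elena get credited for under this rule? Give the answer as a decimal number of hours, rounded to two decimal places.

4.55 hours

The shift: in 8:25 AM→8:24 AM, out 1:44 PM→1:42 PM; 5 h 18 min − 45 min = 4 h 33 min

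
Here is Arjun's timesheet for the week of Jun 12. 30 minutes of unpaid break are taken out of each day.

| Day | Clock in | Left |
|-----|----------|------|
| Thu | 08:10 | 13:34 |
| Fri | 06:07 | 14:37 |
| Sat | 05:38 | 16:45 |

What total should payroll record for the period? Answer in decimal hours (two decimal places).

Thu: 08:10–13:34 = 5 h 24 min; less 30 min break → 4 h 54 min
Fri: 06:07–14:37 = 8 h 30 min; less 30 min break → 8 h 0 min
Sat: 05:38–16:45 = 11 h 7 min; less 30 min break → 10 h 37 min
Total: 4 h 54 min + 8 h 0 min + 10 h 37 min = 23 h 31 min.

23.52 hours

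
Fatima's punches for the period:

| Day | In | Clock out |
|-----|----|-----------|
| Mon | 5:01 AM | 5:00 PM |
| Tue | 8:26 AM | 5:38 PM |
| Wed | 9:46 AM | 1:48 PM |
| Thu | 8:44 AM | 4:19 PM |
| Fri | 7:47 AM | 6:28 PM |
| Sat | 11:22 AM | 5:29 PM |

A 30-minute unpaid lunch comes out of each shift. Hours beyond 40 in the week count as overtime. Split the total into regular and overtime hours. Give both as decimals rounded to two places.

Mon: 5:01 AM–5:00 PM = 11 h 59 min; less 30 min break → 11 h 29 min
Tue: 8:26 AM–5:38 PM = 9 h 12 min; less 30 min break → 8 h 42 min
Wed: 9:46 AM–1:48 PM = 4 h 2 min; less 30 min break → 3 h 32 min
Thu: 8:44 AM–4:19 PM = 7 h 35 min; less 30 min break → 7 h 5 min
Fri: 7:47 AM–6:28 PM = 10 h 41 min; less 30 min break → 10 h 11 min
Sat: 11:22 AM–5:29 PM = 6 h 7 min; less 30 min break → 5 h 37 min
Total worked: 46 h 36 min = 46.60 h.
Threshold 40 h → overtime 6 h 36 min, regular 40 h 0 min.

Regular 40.00 hours, overtime 6.60 hours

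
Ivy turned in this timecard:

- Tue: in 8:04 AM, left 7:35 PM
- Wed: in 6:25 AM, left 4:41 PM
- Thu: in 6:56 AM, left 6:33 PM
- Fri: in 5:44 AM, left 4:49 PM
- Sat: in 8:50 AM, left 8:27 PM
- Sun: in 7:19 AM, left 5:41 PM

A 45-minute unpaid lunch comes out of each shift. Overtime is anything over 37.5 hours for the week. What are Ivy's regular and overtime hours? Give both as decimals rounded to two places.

Tue: 8:04 AM–7:35 PM = 11 h 31 min; less 45 min break → 10 h 46 min
Wed: 6:25 AM–4:41 PM = 10 h 16 min; less 45 min break → 9 h 31 min
Thu: 6:56 AM–6:33 PM = 11 h 37 min; less 45 min break → 10 h 52 min
Fri: 5:44 AM–4:49 PM = 11 h 5 min; less 45 min break → 10 h 20 min
Sat: 8:50 AM–8:27 PM = 11 h 37 min; less 45 min break → 10 h 52 min
Sun: 7:19 AM–5:41 PM = 10 h 22 min; less 45 min break → 9 h 37 min
Total worked: 61 h 58 min = 61.97 h.
Threshold 37.5 h → overtime 24 h 28 min, regular 37 h 30 min.

Regular 37.50 hours, overtime 24.47 hours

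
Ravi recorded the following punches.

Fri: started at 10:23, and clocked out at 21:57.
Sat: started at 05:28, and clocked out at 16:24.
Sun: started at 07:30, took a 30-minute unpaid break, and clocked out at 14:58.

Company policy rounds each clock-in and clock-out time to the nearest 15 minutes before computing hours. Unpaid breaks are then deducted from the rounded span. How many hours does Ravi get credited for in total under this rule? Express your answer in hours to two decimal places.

Fri: in 10:23→10:30, out 21:57→22:00; 11 h 30 min
Sat: in 05:28→05:30, out 16:24→16:30; 11 h 0 min
Sun: in 07:30→07:30, out 14:58→15:00; 7 h 30 min − 30 min = 7 h 0 min
Total credited: 29 h 30 min.

29.50 hours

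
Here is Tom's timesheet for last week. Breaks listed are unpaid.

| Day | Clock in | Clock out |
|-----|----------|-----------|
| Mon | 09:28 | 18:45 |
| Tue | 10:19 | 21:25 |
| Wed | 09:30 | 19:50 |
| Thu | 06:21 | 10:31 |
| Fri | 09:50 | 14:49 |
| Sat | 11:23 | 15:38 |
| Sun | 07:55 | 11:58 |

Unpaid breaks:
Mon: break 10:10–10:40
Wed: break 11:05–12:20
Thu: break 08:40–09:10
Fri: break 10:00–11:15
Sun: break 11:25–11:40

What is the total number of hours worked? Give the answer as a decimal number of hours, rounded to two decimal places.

Mon: 09:28–18:45 = 9 h 17 min; less 30 min break → 8 h 47 min
Tue: 10:19–21:25 = 11 h 6 min
Wed: 09:30–19:50 = 10 h 20 min; less 75 min break → 9 h 5 min
Thu: 06:21–10:31 = 4 h 10 min; less 30 min break → 3 h 40 min
Fri: 09:50–14:49 = 4 h 59 min; less 75 min break → 3 h 44 min
Sat: 11:23–15:38 = 4 h 15 min
Sun: 07:55–11:58 = 4 h 3 min; less 15 min break → 3 h 48 min
Total: 8 h 47 min + 11 h 6 min + 9 h 5 min + 3 h 40 min + 3 h 44 min + 4 h 15 min + 3 h 48 min = 44 h 25 min.

44.42 hours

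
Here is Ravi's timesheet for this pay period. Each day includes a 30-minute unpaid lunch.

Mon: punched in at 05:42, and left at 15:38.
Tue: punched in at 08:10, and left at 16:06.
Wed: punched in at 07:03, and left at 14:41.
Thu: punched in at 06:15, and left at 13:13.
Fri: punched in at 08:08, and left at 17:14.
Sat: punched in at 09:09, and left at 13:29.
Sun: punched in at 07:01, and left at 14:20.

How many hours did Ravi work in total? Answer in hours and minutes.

Mon: 05:42–15:38 = 9 h 56 min; less 30 min break → 9 h 26 min
Tue: 08:10–16:06 = 7 h 56 min; less 30 min break → 7 h 26 min
Wed: 07:03–14:41 = 7 h 38 min; less 30 min break → 7 h 8 min
Thu: 06:15–13:13 = 6 h 58 min; less 30 min break → 6 h 28 min
Fri: 08:08–17:14 = 9 h 6 min; less 30 min break → 8 h 36 min
Sat: 09:09–13:29 = 4 h 20 min; less 30 min break → 3 h 50 min
Sun: 07:01–14:20 = 7 h 19 min; less 30 min break → 6 h 49 min
Total: 9 h 26 min + 7 h 26 min + 7 h 8 min + 6 h 28 min + 8 h 36 min + 3 h 50 min + 6 h 49 min = 49 h 43 min.

49 h 43 min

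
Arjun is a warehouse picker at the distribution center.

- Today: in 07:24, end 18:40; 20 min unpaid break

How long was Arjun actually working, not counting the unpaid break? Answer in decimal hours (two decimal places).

Today: 07:24–18:40 = 11 h 16 min; less 20 min break → 10 h 56 min

10.93 hours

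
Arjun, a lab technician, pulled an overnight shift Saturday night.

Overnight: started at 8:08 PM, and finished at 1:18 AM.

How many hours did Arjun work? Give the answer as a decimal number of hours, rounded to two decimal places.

Overnight: 8:08 PM → midnight = 3 h 52 min; midnight → 1:18 AM = 1 h 18 min; span 5 h 10 min

5.17 hours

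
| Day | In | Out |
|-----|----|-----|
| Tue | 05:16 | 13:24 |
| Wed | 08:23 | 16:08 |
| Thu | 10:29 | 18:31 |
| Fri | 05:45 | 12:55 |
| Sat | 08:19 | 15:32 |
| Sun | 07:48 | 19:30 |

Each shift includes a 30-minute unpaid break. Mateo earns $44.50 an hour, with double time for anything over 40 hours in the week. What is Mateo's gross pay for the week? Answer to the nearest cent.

$2403.00

Tue: 05:16–13:24 = 8 h 8 min; less 30 min break → 7 h 38 min
Wed: 08:23–16:08 = 7 h 45 min; less 30 min break → 7 h 15 min
Thu: 10:29–18:31 = 8 h 2 min; less 30 min break → 7 h 32 min
Fri: 05:45–12:55 = 7 h 10 min; less 30 min break → 6 h 40 min
Sat: 08:19–15:32 = 7 h 13 min; less 30 min break → 6 h 43 min
Sun: 07:48–19:30 = 11 h 42 min; less 30 min break → 11 h 12 min
Total worked: 47 h 0 min = 2820 min.
Regular 40 h 0 min = 2400 min at $44.50/h; overtime 7 h 0 min = 420 min at $89.00/h.
Pay = (2400 × $44.50 + 420 × $89.00) ÷ 60 = $2403.00.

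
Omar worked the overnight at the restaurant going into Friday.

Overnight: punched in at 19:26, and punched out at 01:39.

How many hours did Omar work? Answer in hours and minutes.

Overnight: 19:26 → midnight = 4 h 34 min; midnight → 01:39 = 1 h 39 min; span 6 h 13 min

6 h 13 min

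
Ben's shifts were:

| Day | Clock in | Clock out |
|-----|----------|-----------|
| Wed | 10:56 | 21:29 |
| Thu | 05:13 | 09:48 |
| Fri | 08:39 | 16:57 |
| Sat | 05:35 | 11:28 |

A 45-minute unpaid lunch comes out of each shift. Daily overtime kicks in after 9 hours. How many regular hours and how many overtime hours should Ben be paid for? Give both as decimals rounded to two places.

Wed: 10:56–21:29 = 10 h 33 min; less 45 min break → 9 h 48 min
Thu: 05:13–09:48 = 4 h 35 min; less 45 min break → 3 h 50 min
Fri: 08:39–16:57 = 8 h 18 min; less 45 min break → 7 h 33 min
Sat: 05:35–11:28 = 5 h 53 min; less 45 min break → 5 h 8 min
Wed reg 9 h 0 min / OT 0 h 48 min; Thu reg 3 h 50 min / OT 0 h 0 min; Fri reg 7 h 33 min / OT 0 h 0 min; Sat reg 5 h 8 min / OT 0 h 0 min.
Totals: regular 25 h 31 min, overtime 0 h 48 min.

Regular 25.52 hours, overtime 0.80 hours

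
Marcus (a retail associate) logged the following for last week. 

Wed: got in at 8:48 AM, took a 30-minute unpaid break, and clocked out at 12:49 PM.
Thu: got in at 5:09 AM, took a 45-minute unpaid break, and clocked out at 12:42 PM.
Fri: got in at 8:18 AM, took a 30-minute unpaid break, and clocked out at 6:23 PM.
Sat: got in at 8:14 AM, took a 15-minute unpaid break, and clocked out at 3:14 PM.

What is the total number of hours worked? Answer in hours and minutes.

Wed: 8:48 AM–12:49 PM = 4 h 1 min; less 30 min break → 3 h 31 min
Thu: 5:09 AM–12:42 PM = 7 h 33 min; less 45 min break → 6 h 48 min
Fri: 8:18 AM–6:23 PM = 10 h 5 min; less 30 min break → 9 h 35 min
Sat: 8:14 AM–3:14 PM = 7 h 0 min; less 15 min break → 6 h 45 min
Total: 3 h 31 min + 6 h 48 min + 9 h 35 min + 6 h 45 min = 26 h 39 min.

26 h 39 min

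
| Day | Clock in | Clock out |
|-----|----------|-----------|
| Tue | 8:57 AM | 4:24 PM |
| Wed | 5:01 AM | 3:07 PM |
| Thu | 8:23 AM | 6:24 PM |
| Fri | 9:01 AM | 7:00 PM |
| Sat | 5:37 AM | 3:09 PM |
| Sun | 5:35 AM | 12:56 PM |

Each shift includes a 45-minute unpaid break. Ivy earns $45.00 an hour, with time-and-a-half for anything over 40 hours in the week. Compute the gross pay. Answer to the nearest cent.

$2470.50

Tue: 8:57 AM–4:24 PM = 7 h 27 min; less 45 min break → 6 h 42 min
Wed: 5:01 AM–3:07 PM = 10 h 6 min; less 45 min break → 9 h 21 min
Thu: 8:23 AM–6:24 PM = 10 h 1 min; less 45 min break → 9 h 16 min
Fri: 9:01 AM–7:00 PM = 9 h 59 min; less 45 min break → 9 h 14 min
Sat: 5:37 AM–3:09 PM = 9 h 32 min; less 45 min break → 8 h 47 min
Sun: 5:35 AM–12:56 PM = 7 h 21 min; less 45 min break → 6 h 36 min
Total worked: 49 h 56 min = 2996 min.
Regular 40 h 0 min = 2400 min at $45.00/h; overtime 9 h 56 min = 596 min at $67.50/h.
Pay = (2400 × $45.00 + 596 × $67.50) ÷ 60 = $2470.50.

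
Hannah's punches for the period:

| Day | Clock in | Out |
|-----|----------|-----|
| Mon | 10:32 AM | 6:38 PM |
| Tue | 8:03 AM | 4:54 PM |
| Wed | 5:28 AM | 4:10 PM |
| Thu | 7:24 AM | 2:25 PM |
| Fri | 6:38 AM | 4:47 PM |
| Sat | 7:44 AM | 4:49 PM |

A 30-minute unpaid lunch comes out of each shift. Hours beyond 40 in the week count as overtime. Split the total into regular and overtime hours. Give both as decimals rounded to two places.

Regular 40.00 hours, overtime 10.90 hours

Mon: 10:32 AM–6:38 PM = 8 h 6 min; less 30 min break → 7 h 36 min
Tue: 8:03 AM–4:54 PM = 8 h 51 min; less 30 min break → 8 h 21 min
Wed: 5:28 AM–4:10 PM = 10 h 42 min; less 30 min break → 10 h 12 min
Thu: 7:24 AM–2:25 PM = 7 h 1 min; less 30 min break → 6 h 31 min
Fri: 6:38 AM–4:47 PM = 10 h 9 min; less 30 min break → 9 h 39 min
Sat: 7:44 AM–4:49 PM = 9 h 5 min; less 30 min break → 8 h 35 min
Total worked: 50 h 54 min = 50.90 h.
Threshold 40 h → overtime 10 h 54 min, regular 40 h 0 min.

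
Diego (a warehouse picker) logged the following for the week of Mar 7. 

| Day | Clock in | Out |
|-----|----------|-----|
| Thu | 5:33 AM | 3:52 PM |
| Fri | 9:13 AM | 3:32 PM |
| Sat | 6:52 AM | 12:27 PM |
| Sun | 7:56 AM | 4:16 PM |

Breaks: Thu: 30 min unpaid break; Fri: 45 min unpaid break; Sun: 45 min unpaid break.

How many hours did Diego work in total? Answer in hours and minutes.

Thu: 5:33 AM–3:52 PM = 10 h 19 min; less 30 min break → 9 h 49 min
Fri: 9:13 AM–3:32 PM = 6 h 19 min; less 45 min break → 5 h 34 min
Sat: 6:52 AM–12:27 PM = 5 h 35 min
Sun: 7:56 AM–4:16 PM = 8 h 20 min; less 45 min break → 7 h 35 min
Total: 9 h 49 min + 5 h 34 min + 5 h 35 min + 7 h 35 min = 28 h 33 min.

28 h 33 min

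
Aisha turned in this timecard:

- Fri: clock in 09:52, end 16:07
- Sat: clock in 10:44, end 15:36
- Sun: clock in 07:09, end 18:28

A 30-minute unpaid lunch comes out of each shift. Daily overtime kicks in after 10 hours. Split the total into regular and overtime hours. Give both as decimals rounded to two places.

Regular 20.12 hours, overtime 0.82 hours

Fri: 09:52–16:07 = 6 h 15 min; less 30 min break → 5 h 45 min
Sat: 10:44–15:36 = 4 h 52 min; less 30 min break → 4 h 22 min
Sun: 07:09–18:28 = 11 h 19 min; less 30 min break → 10 h 49 min
Fri reg 5 h 45 min / OT 0 h 0 min; Sat reg 4 h 22 min / OT 0 h 0 min; Sun reg 10 h 0 min / OT 0 h 49 min.
Totals: regular 20 h 7 min, overtime 0 h 49 min.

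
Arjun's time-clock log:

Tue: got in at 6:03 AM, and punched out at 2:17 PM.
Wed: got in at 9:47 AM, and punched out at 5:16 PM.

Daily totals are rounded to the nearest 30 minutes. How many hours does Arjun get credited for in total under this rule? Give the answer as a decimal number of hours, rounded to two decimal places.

Tue: 6:03 AM–2:17 PM = 8 h 14 min → rounds to 8 h 0 min
Wed: 9:47 AM–5:16 PM = 7 h 29 min → rounds to 7 h 30 min
Total credited: 15 h 30 min.

15.50 hours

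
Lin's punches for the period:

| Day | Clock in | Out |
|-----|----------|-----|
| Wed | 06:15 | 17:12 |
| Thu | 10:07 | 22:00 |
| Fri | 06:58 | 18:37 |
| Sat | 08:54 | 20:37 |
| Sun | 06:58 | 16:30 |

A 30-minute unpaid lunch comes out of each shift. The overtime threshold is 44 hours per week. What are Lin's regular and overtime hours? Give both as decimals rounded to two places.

Wed: 06:15–17:12 = 10 h 57 min; less 30 min break → 10 h 27 min
Thu: 10:07–22:00 = 11 h 53 min; less 30 min break → 11 h 23 min
Fri: 06:58–18:37 = 11 h 39 min; less 30 min break → 11 h 9 min
Sat: 08:54–20:37 = 11 h 43 min; less 30 min break → 11 h 13 min
Sun: 06:58–16:30 = 9 h 32 min; less 30 min break → 9 h 2 min
Total worked: 53 h 14 min = 53.23 h.
Threshold 44 h → overtime 9 h 14 min, regular 44 h 0 min.

Regular 44.00 hours, overtime 9.23 hours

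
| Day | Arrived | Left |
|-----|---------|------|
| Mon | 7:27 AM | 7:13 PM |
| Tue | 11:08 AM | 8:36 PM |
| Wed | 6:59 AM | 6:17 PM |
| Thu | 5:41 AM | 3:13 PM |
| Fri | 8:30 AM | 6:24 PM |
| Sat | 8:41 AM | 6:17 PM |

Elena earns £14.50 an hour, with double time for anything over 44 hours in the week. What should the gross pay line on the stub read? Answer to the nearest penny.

£1147.43

Mon: 7:27 AM–7:13 PM = 11 h 46 min
Tue: 11:08 AM–8:36 PM = 9 h 28 min
Wed: 6:59 AM–6:17 PM = 11 h 18 min
Thu: 5:41 AM–3:13 PM = 9 h 32 min
Fri: 8:30 AM–6:24 PM = 9 h 54 min
Sat: 8:41 AM–6:17 PM = 9 h 36 min
Total worked: 61 h 34 min = 3694 min.
Regular 44 h 0 min = 2640 min at £14.50/h; overtime 17 h 34 min = 1054 min at £29.00/h.
Pay = (2640 × £14.50 + 1054 × £29.00) ÷ 60 = £1147.43.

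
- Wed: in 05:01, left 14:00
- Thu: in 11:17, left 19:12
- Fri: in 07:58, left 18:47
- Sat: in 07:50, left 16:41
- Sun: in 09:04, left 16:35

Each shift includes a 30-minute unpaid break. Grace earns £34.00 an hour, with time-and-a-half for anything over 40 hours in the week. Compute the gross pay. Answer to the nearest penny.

£1440.75

Wed: 05:01–14:00 = 8 h 59 min; less 30 min break → 8 h 29 min
Thu: 11:17–19:12 = 7 h 55 min; less 30 min break → 7 h 25 min
Fri: 07:58–18:47 = 10 h 49 min; less 30 min break → 10 h 19 min
Sat: 07:50–16:41 = 8 h 51 min; less 30 min break → 8 h 21 min
Sun: 09:04–16:35 = 7 h 31 min; less 30 min break → 7 h 1 min
Total worked: 41 h 35 min = 2495 min.
Regular 40 h 0 min = 2400 min at £34.00/h; overtime 1 h 35 min = 95 min at £51.00/h.
Pay = (2400 × £34.00 + 95 × £51.00) ÷ 60 = £1440.75.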